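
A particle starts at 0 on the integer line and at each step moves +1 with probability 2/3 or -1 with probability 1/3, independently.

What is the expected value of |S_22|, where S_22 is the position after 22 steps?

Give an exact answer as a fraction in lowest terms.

Answer: 236264907934/31381059609

Derivation:
S_22 takes values m ≡ 0 (mod 2) with |m| ≤ 22; P(S_22=m) = C(22,(22+m)/2) · (2/3)^((22+m)/2) · (1/3)^((22-m)/2).
Distribution: P(S=-22)=1/31381059609, P(S=-20)=44/31381059609, P(S=-18)=308/10460353203, P(S=-16)=12320/31381059609, P(S=-14)=117040/31381059609, P(S=-12)=93632/3486784401, P(S=-10)=1591744/10460353203, P(S=-8)=7276544/10460353203, P(S=-6)=9095680/3486784401, P(S=-4)=254679040/31381059609, P(S=-2)=662165504/31381059609, P(S=0)=481574912/10460353203, P(S=2)=2648662016/31381059609, P(S=4)=4074864640/31381059609, P(S=6)=582123520/3486784401, P(S=8)=1862795264/10460353203, P(S=10)=1629945856/10460353203, P(S=12)=383516672/3486784401, P(S=14)=1917583360/31381059609, P(S=16)=807403520/31381059609, P(S=18)=80740352/10460353203, P(S=20)=46137344/31381059609, P(S=22)=4194304/31381059609
E[|S_22|] = Σ_m |m|·P(S_22=m) = 236264907934/31381059609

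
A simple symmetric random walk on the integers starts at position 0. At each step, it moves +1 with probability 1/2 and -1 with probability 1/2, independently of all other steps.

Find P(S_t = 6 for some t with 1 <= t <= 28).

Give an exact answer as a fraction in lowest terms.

Answer: 35558423/134217728

Derivation:
Count via complement. Let g(t,s) = #length-t paths at position s with S_1..S_t all ≠ 6.
g(t,s) = g(t-1,s-1) + g(t-1,s+1) for s ≠ 6; g(t,6) = 0.
t=0: g(0,0)=1
t=1: g(1,-1)=1 g(1,1)=1
t=2: g(2,-2)=1 g(2,0)=2 g(2,2)=1
t=3: g(3,-3)=1 g(3,-1)=3 g(3,1)=3 g(3,3)=1
t=4: g(4,-4)=1 g(4,-2)=4 g(4,0)=6 g(4,2)=4 g(4,4)=1
t=5: g(5,-5)=1 g(5,-3)=5 g(5,-1)=10 g(5,1)=10 g(5,3)=5 g(5,5)=1
t=6: g(6,-6)=1 g(6,-4)=6 g(6,-2)=15 g(6,0)=20 g(6,2)=15 g(6,4)=6
t=7: g(7,-7)=1 g(7,-5)=7 g(7,-3)=21 g(7,-1)=35 g(7,1)=35 g(7,3)=21 g(7,5)=6
t=8: g(8,-8)=1 g(8,-6)=8 g(8,-4)=28 g(8,-2)=56 g(8,0)=70 g(8,2)=56 g(8,4)=27
t=9: g(9,-9)=1 g(9,-7)=9 g(9,-5)=36 g(9,-3)=84 g(9,-1)=126 g(9,1)=126 g(9,3)=83 g(9,5)=27
t=10: g(10,-10)=1 g(10,-8)=10 g(10,-6)=45 g(10,-4)=120 g(10,-2)=210 g(10,0)=252 g(10,2)=209 g(10,4)=110
t=11: g(11,-11)=1 g(11,-9)=11 g(11,-7)=55 g(11,-5)=165 g(11,-3)=330 g(11,-1)=462 g(11,1)=461 g(11,3)=319 g(11,5)=110
t=12: g(12,-12)=1 g(12,-10)=12 g(12,-8)=66 g(12,-6)=220 g(12,-4)=495 g(12,-2)=792 g(12,0)=923 g(12,2)=780 g(12,4)=429
t=13: g(13,-13)=1 g(13,-11)=13 g(13,-9)=78 g(13,-7)=286 g(13,-5)=715 g(13,-3)=1287 g(13,-1)=1715 g(13,1)=1703 g(13,3)=1209 g(13,5)=429
t=14: g(14,-14)=1 g(14,-12)=14 g(14,-10)=91 g(14,-8)=364 g(14,-6)=1001 g(14,-4)=2002 g(14,-2)=3002 g(14,0)=3418 g(14,2)=2912 g(14,4)=1638
t=15: g(15,-15)=1 g(15,-13)=15 g(15,-11)=105 g(15,-9)=455 g(15,-7)=1365 g(15,-5)=3003 g(15,-3)=5004 g(15,-1)=6420 g(15,1)=6330 g(15,3)=4550 g(15,5)=1638
t=16: g(16,-16)=1 g(16,-14)=16 g(16,-12)=120 g(16,-10)=560 g(16,-8)=1820 g(16,-6)=4368 g(16,-4)=8007 g(16,-2)=11424 g(16,0)=12750 g(16,2)=10880 g(16,4)=6188
t=17: g(17,-17)=1 g(17,-15)=17 g(17,-13)=136 g(17,-11)=680 g(17,-9)=2380 g(17,-7)=6188 g(17,-5)=12375 g(17,-3)=19431 g(17,-1)=24174 g(17,1)=23630 g(17,3)=17068 g(17,5)=6188
t=18: g(18,-18)=1 g(18,-16)=18 g(18,-14)=153 g(18,-12)=816 g(18,-10)=3060 g(18,-8)=8568 g(18,-6)=18563 g(18,-4)=31806 g(18,-2)=43605 g(18,0)=47804 g(18,2)=40698 g(18,4)=23256
t=19: g(19,-19)=1 g(19,-17)=19 g(19,-15)=171 g(19,-13)=969 g(19,-11)=3876 g(19,-9)=11628 g(19,-7)=27131 g(19,-5)=50369 g(19,-3)=75411 g(19,-1)=91409 g(19,1)=88502 g(19,3)=63954 g(19,5)=23256
t=20: g(20,-20)=1 g(20,-18)=20 g(20,-16)=190 g(20,-14)=1140 g(20,-12)=4845 g(20,-10)=15504 g(20,-8)=38759 g(20,-6)=77500 g(20,-4)=125780 g(20,-2)=166820 g(20,0)=179911 g(20,2)=152456 g(20,4)=87210
t=21: g(21,-21)=1 g(21,-19)=21 g(21,-17)=210 g(21,-15)=1330 g(21,-13)=5985 g(21,-11)=20349 g(21,-9)=54263 g(21,-7)=116259 g(21,-5)=203280 g(21,-3)=292600 g(21,-1)=346731 g(21,1)=332367 g(21,3)=239666 g(21,5)=87210
t=22: g(22,-22)=1 g(22,-20)=22 g(22,-18)=231 g(22,-16)=1540 g(22,-14)=7315 g(22,-12)=26334 g(22,-10)=74612 g(22,-8)=170522 g(22,-6)=319539 g(22,-4)=495880 g(22,-2)=639331 g(22,0)=679098 g(22,2)=572033 g(22,4)=326876
t=23: g(23,-23)=1 g(23,-21)=23 g(23,-19)=253 g(23,-17)=1771 g(23,-15)=8855 g(23,-13)=33649 g(23,-11)=100946 g(23,-9)=245134 g(23,-7)=490061 g(23,-5)=815419 g(23,-3)=1135211 g(23,-1)=1318429 g(23,1)=1251131 g(23,3)=898909 g(23,5)=326876
t=24: g(24,-24)=1 g(24,-22)=24 g(24,-20)=276 g(24,-18)=2024 g(24,-16)=10626 g(24,-14)=42504 g(24,-12)=134595 g(24,-10)=346080 g(24,-8)=735195 g(24,-6)=1305480 g(24,-4)=1950630 g(24,-2)=2453640 g(24,0)=2569560 g(24,2)=2150040 g(24,4)=1225785
t=25: g(25,-25)=1 g(25,-23)=25 g(25,-21)=300 g(25,-19)=2300 g(25,-17)=12650 g(25,-15)=53130 g(25,-13)=177099 g(25,-11)=480675 g(25,-9)=1081275 g(25,-7)=2040675 g(25,-5)=3256110 g(25,-3)=4404270 g(25,-1)=5023200 g(25,1)=4719600 g(25,3)=3375825 g(25,5)=1225785
t=26: g(26,-26)=1 g(26,-24)=26 g(26,-22)=325 g(26,-20)=2600 g(26,-18)=14950 g(26,-16)=65780 g(26,-14)=230229 g(26,-12)=657774 g(26,-10)=1561950 g(26,-8)=3121950 g(26,-6)=5296785 g(26,-4)=7660380 g(26,-2)=9427470 g(26,0)=9742800 g(26,2)=8095425 g(26,4)=4601610
t=27: g(27,-27)=1 g(27,-25)=27 g(27,-23)=351 g(27,-21)=2925 g(27,-19)=17550 g(27,-17)=80730 g(27,-15)=296009 g(27,-13)=888003 g(27,-11)=2219724 g(27,-9)=4683900 g(27,-7)=8418735 g(27,-5)=12957165 g(27,-3)=17087850 g(27,-1)=19170270 g(27,1)=17838225 g(27,3)=12697035 g(27,5)=4601610
t=28: g(28,-28)=1 g(28,-26)=28 g(28,-24)=378 g(28,-22)=3276 g(28,-20)=20475 g(28,-18)=98280 g(28,-16)=376739 g(28,-14)=1184012 g(28,-12)=3107727 g(28,-10)=6903624 g(28,-8)=13102635 g(28,-6)=21375900 g(28,-4)=30045015 g(28,-2)=36258120 g(28,0)=37008495 g(28,2)=30535260 g(28,4)=17298645
Paths never hitting 6: Σ_s g(28,s) = 197318610
Paths hitting 6: 2^28 - 197318610 = 71116846
P = 71116846/268435456 = 35558423/134217728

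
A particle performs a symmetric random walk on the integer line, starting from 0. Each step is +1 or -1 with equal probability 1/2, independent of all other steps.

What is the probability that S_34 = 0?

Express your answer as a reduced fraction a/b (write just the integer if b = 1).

Answer: 583401555/4294967296

Derivation:
To return to 0 after 34 steps: need exactly 17 steps of +1 and 17 of -1.
Favorable paths: C(34,17) = 2333606220
Total paths: 2^34 = 17179869184
P = 2333606220/17179869184 = 583401555/4294967296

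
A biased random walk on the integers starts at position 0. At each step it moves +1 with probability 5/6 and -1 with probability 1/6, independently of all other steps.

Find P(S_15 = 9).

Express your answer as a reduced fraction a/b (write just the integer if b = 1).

To reach position 9 after 15 steps: need 12 steps of +1 and 3 steps of -1.
Number of such sequences: C(15,12) = 455
Each has probability (5/6)^12 · (1/6)^3 = 244140625/470184984576
P = 455 · 244140625/470184984576 = 111083984375/470184984576

Answer: 111083984375/470184984576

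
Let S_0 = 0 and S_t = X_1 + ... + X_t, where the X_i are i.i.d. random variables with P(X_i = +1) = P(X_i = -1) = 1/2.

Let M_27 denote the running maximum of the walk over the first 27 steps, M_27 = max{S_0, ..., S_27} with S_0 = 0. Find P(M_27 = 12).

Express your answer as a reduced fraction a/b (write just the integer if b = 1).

Let M_27 = max(S_0,...,S_27). Use the reflection principle: for j ≥ 1, #{paths with M_27 ≥ j} = #{S_27 ≥ j} + #{S_27 ≥ j+1}.
By reflection, #{M_27 ≥ 12} = #{S_27 ≥ 12} + #{S_27 ≥ 13} = 1285624 + 1285624 = 2571248.
#{M_27 ≥ 13} = #{S_27 ≥ 13} + #{S_27 ≥ 14} = 1285624 + 397594 = 1683218.
#{M_27 = 12} = 2571248 - 1683218 = 888030.
P(M_27 = 12) = 888030/134217728 = 444015/67108864

Answer: 444015/67108864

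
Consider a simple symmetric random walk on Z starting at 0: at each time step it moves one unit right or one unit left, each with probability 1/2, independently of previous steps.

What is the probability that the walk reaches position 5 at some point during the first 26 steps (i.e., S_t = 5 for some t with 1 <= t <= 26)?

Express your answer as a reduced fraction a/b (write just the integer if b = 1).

Answer: 342821/1048576

Derivation:
Count via complement. Let g(t,s) = #length-t paths at position s with S_1..S_t all ≠ 5.
g(t,s) = g(t-1,s-1) + g(t-1,s+1) for s ≠ 5; g(t,5) = 0.
t=0: g(0,0)=1
t=1: g(1,-1)=1 g(1,1)=1
t=2: g(2,-2)=1 g(2,0)=2 g(2,2)=1
t=3: g(3,-3)=1 g(3,-1)=3 g(3,1)=3 g(3,3)=1
t=4: g(4,-4)=1 g(4,-2)=4 g(4,0)=6 g(4,2)=4 g(4,4)=1
t=5: g(5,-5)=1 g(5,-3)=5 g(5,-1)=10 g(5,1)=10 g(5,3)=5
t=6: g(6,-6)=1 g(6,-4)=6 g(6,-2)=15 g(6,0)=20 g(6,2)=15 g(6,4)=5
t=7: g(7,-7)=1 g(7,-5)=7 g(7,-3)=21 g(7,-1)=35 g(7,1)=35 g(7,3)=20
t=8: g(8,-8)=1 g(8,-6)=8 g(8,-4)=28 g(8,-2)=56 g(8,0)=70 g(8,2)=55 g(8,4)=20
t=9: g(9,-9)=1 g(9,-7)=9 g(9,-5)=36 g(9,-3)=84 g(9,-1)=126 g(9,1)=125 g(9,3)=75
t=10: g(10,-10)=1 g(10,-8)=10 g(10,-6)=45 g(10,-4)=120 g(10,-2)=210 g(10,0)=251 g(10,2)=200 g(10,4)=75
t=11: g(11,-11)=1 g(11,-9)=11 g(11,-7)=55 g(11,-5)=165 g(11,-3)=330 g(11,-1)=461 g(11,1)=451 g(11,3)=275
t=12: g(12,-12)=1 g(12,-10)=12 g(12,-8)=66 g(12,-6)=220 g(12,-4)=495 g(12,-2)=791 g(12,0)=912 g(12,2)=726 g(12,4)=275
t=13: g(13,-13)=1 g(13,-11)=13 g(13,-9)=78 g(13,-7)=286 g(13,-5)=715 g(13,-3)=1286 g(13,-1)=1703 g(13,1)=1638 g(13,3)=1001
t=14: g(14,-14)=1 g(14,-12)=14 g(14,-10)=91 g(14,-8)=364 g(14,-6)=1001 g(14,-4)=2001 g(14,-2)=2989 g(14,0)=3341 g(14,2)=2639 g(14,4)=1001
t=15: g(15,-15)=1 g(15,-13)=15 g(15,-11)=105 g(15,-9)=455 g(15,-7)=1365 g(15,-5)=3002 g(15,-3)=4990 g(15,-1)=6330 g(15,1)=5980 g(15,3)=3640
t=16: g(16,-16)=1 g(16,-14)=16 g(16,-12)=120 g(16,-10)=560 g(16,-8)=1820 g(16,-6)=4367 g(16,-4)=7992 g(16,-2)=11320 g(16,0)=12310 g(16,2)=9620 g(16,4)=3640
t=17: g(17,-17)=1 g(17,-15)=17 g(17,-13)=136 g(17,-11)=680 g(17,-9)=2380 g(17,-7)=6187 g(17,-5)=12359 g(17,-3)=19312 g(17,-1)=23630 g(17,1)=21930 g(17,3)=13260
t=18: g(18,-18)=1 g(18,-16)=18 g(18,-14)=153 g(18,-12)=816 g(18,-10)=3060 g(18,-8)=8567 g(18,-6)=18546 g(18,-4)=31671 g(18,-2)=42942 g(18,0)=45560 g(18,2)=35190 g(18,4)=13260
t=19: g(19,-19)=1 g(19,-17)=19 g(19,-15)=171 g(19,-13)=969 g(19,-11)=3876 g(19,-9)=11627 g(19,-7)=27113 g(19,-5)=50217 g(19,-3)=74613 g(19,-1)=88502 g(19,1)=80750 g(19,3)=48450
t=20: g(20,-20)=1 g(20,-18)=20 g(20,-16)=190 g(20,-14)=1140 g(20,-12)=4845 g(20,-10)=15503 g(20,-8)=38740 g(20,-6)=77330 g(20,-4)=124830 g(20,-2)=163115 g(20,0)=169252 g(20,2)=129200 g(20,4)=48450
t=21: g(21,-21)=1 g(21,-19)=21 g(21,-17)=210 g(21,-15)=1330 g(21,-13)=5985 g(21,-11)=20348 g(21,-9)=54243 g(21,-7)=116070 g(21,-5)=202160 g(21,-3)=287945 g(21,-1)=332367 g(21,1)=298452 g(21,3)=177650
t=22: g(22,-22)=1 g(22,-20)=22 g(22,-18)=231 g(22,-16)=1540 g(22,-14)=7315 g(22,-12)=26333 g(22,-10)=74591 g(22,-8)=170313 g(22,-6)=318230 g(22,-4)=490105 g(22,-2)=620312 g(22,0)=630819 g(22,2)=476102 g(22,4)=177650
t=23: g(23,-23)=1 g(23,-21)=23 g(23,-19)=253 g(23,-17)=1771 g(23,-15)=8855 g(23,-13)=33648 g(23,-11)=100924 g(23,-9)=244904 g(23,-7)=488543 g(23,-5)=808335 g(23,-3)=1110417 g(23,-1)=1251131 g(23,1)=1106921 g(23,3)=653752
t=24: g(24,-24)=1 g(24,-22)=24 g(24,-20)=276 g(24,-18)=2024 g(24,-16)=10626 g(24,-14)=42503 g(24,-12)=134572 g(24,-10)=345828 g(24,-8)=733447 g(24,-6)=1296878 g(24,-4)=1918752 g(24,-2)=2361548 g(24,0)=2358052 g(24,2)=1760673 g(24,4)=653752
t=25: g(25,-25)=1 g(25,-23)=25 g(25,-21)=300 g(25,-19)=2300 g(25,-17)=12650 g(25,-15)=53129 g(25,-13)=177075 g(25,-11)=480400 g(25,-9)=1079275 g(25,-7)=2030325 g(25,-5)=3215630 g(25,-3)=4280300 g(25,-1)=4719600 g(25,1)=4118725 g(25,3)=2414425
t=26: g(26,-26)=1 g(26,-24)=26 g(26,-22)=325 g(26,-20)=2600 g(26,-18)=14950 g(26,-16)=65779 g(26,-14)=230204 g(26,-12)=657475 g(26,-10)=1559675 g(26,-8)=3109600 g(26,-6)=5245955 g(26,-4)=7495930 g(26,-2)=8999900 g(26,0)=8838325 g(26,2)=6533150 g(26,4)=2414425
Paths never hitting 5: Σ_s g(26,s) = 45168320
Paths hitting 5: 2^26 - 45168320 = 21940544
P = 21940544/67108864 = 342821/1048576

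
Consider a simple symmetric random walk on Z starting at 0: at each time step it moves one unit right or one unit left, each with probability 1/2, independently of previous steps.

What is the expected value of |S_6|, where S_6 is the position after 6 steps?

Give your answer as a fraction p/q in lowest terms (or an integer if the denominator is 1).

S_6 takes values m ≡ 0 (mod 2) with |m| ≤ 6; P(S_6=m) = C(6,(6+m)/2)/2^6.
Total paths: 2^6 = 64
Distribution: P(S=-6)=1/64, P(S=-4)=6/64, P(S=-2)=15/64, P(S=0)=20/64, P(S=2)=15/64, P(S=4)=6/64, P(S=6)=1/64
E[|S_6|] = Σ_m |m|·P(S_6=m) = 120/64 = 15/8

Answer: 15/8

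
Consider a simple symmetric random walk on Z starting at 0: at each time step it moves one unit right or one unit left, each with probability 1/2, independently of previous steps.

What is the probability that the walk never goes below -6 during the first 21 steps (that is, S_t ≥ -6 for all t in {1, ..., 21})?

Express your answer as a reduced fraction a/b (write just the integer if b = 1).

Let f(t,s) = #length-t paths at position s with S_1..S_t all ≥ -6.
f(t,s) = f(t-1,s-1) + f(t-1,s+1) for s ≥ -6; f(t,s) = 0 for s < -6.
t=0: f(0,0)=1
t=1: f(1,-1)=1 f(1,1)=1
t=2: f(2,-2)=1 f(2,0)=2 f(2,2)=1
t=3: f(3,-3)=1 f(3,-1)=3 f(3,1)=3 f(3,3)=1
t=4: f(4,-4)=1 f(4,-2)=4 f(4,0)=6 f(4,2)=4 f(4,4)=1
t=5: f(5,-5)=1 f(5,-3)=5 f(5,-1)=10 f(5,1)=10 f(5,3)=5 f(5,5)=1
t=6: f(6,-6)=1 f(6,-4)=6 f(6,-2)=15 f(6,0)=20 f(6,2)=15 f(6,4)=6 f(6,6)=1
t=7: f(7,-5)=7 f(7,-3)=21 f(7,-1)=35 f(7,1)=35 f(7,3)=21 f(7,5)=7 f(7,7)=1
t=8: f(8,-6)=7 f(8,-4)=28 f(8,-2)=56 f(8,0)=70 f(8,2)=56 f(8,4)=28 f(8,6)=8 f(8,8)=1
t=9: f(9,-5)=35 f(9,-3)=84 f(9,-1)=126 f(9,1)=126 f(9,3)=84 f(9,5)=36 f(9,7)=9 f(9,9)=1
t=10: f(10,-6)=35 f(10,-4)=119 f(10,-2)=210 f(10,0)=252 f(10,2)=210 f(10,4)=120 f(10,6)=45 f(10,8)=10 f(10,10)=1
t=11: f(11,-5)=154 f(11,-3)=329 f(11,-1)=462 f(11,1)=462 f(11,3)=330 f(11,5)=165 f(11,7)=55 f(11,9)=11 f(11,11)=1
t=12: f(12,-6)=154 f(12,-4)=483 f(12,-2)=791 f(12,0)=924 f(12,2)=792 f(12,4)=495 f(12,6)=220 f(12,8)=66 f(12,10)=12 f(12,12)=1
t=13: f(13,-5)=637 f(13,-3)=1274 f(13,-1)=1715 f(13,1)=1716 f(13,3)=1287 f(13,5)=715 f(13,7)=286 f(13,9)=78 f(13,11)=13 f(13,13)=1
t=14: f(14,-6)=637 f(14,-4)=1911 f(14,-2)=2989 f(14,0)=3431 f(14,2)=3003 f(14,4)=2002 f(14,6)=1001 f(14,8)=364 f(14,10)=91 f(14,12)=14 f(14,14)=1
t=15: f(15,-5)=2548 f(15,-3)=4900 f(15,-1)=6420 f(15,1)=6434 f(15,3)=5005 f(15,5)=3003 f(15,7)=1365 f(15,9)=455 f(15,11)=105 f(15,13)=15 f(15,15)=1
t=16: f(16,-6)=2548 f(16,-4)=7448 f(16,-2)=11320 f(16,0)=12854 f(16,2)=11439 f(16,4)=8008 f(16,6)=4368 f(16,8)=1820 f(16,10)=560 f(16,12)=120 f(16,14)=16 f(16,16)=1
t=17: f(17,-5)=9996 f(17,-3)=18768 f(17,-1)=24174 f(17,1)=24293 f(17,3)=19447 f(17,5)=12376 f(17,7)=6188 f(17,9)=2380 f(17,11)=680 f(17,13)=136 f(17,15)=17 f(17,17)=1
t=18: f(18,-6)=9996 f(18,-4)=28764 f(18,-2)=42942 f(18,0)=48467 f(18,2)=43740 f(18,4)=31823 f(18,6)=18564 f(18,8)=8568 f(18,10)=3060 f(18,12)=816 f(18,14)=153 f(18,16)=18 f(18,18)=1
t=19: f(19,-5)=38760 f(19,-3)=71706 f(19,-1)=91409 f(19,1)=92207 f(19,3)=75563 f(19,5)=50387 f(19,7)=27132 f(19,9)=11628 f(19,11)=3876 f(19,13)=969 f(19,15)=171 f(19,17)=19 f(19,19)=1
t=20: f(20,-6)=38760 f(20,-4)=110466 f(20,-2)=163115 f(20,0)=183616 f(20,2)=167770 f(20,4)=125950 f(20,6)=77519 f(20,8)=38760 f(20,10)=15504 f(20,12)=4845 f(20,14)=1140 f(20,16)=190 f(20,18)=20 f(20,20)=1
t=21: f(21,-5)=149226 f(21,-3)=273581 f(21,-1)=346731 f(21,1)=351386 f(21,3)=293720 f(21,5)=203469 f(21,7)=116279 f(21,9)=54264 f(21,11)=20349 f(21,13)=5985 f(21,15)=1330 f(21,17)=210 f(21,19)=21 f(21,21)=1
Σ_s f(21,s) = 1816552
P = 1816552/2097152 = 227069/262144

Answer: 227069/262144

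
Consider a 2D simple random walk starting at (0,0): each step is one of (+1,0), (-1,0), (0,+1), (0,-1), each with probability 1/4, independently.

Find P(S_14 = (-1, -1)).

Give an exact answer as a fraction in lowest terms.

Answer: 1288287/33554432

Derivation:
Let h be the number of horizontal steps (so 14-h are vertical). To end at (-1,-1) need (h-1)/2 right-steps and ((14-h)-1)/2 up-steps.
Sum over h with 1 ≤ h ≤ 13, h ≡ 1 (mod 2), 14-h ≡ 1 (mod 2):
h=1: C(14,1)·C(1,0)·C(13,6) = 14·1·1716 = 24024
h=3: C(14,3)·C(3,1)·C(11,5) = 364·3·462 = 504504
h=5: C(14,5)·C(5,2)·C(9,4) = 2002·10·126 = 2522520
h=7: C(14,7)·C(7,3)·C(7,3) = 3432·35·35 = 4204200
h=9: C(14,9)·C(9,4)·C(5,2) = 2002·126·10 = 2522520
h=11: C(14,11)·C(11,5)·C(3,1) = 364·462·3 = 504504
h=13: C(14,13)·C(13,6)·C(1,0) = 14·1716·1 = 24024
Total favorable: 10306296
Total paths: 4^14 = 268435456
P = 10306296/268435456 = 1288287/33554432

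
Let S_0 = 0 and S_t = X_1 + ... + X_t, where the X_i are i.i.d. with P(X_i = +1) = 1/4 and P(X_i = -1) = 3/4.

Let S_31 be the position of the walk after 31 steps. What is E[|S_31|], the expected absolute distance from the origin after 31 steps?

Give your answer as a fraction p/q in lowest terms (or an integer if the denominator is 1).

Answer: 1117219473235224019/72057594037927936

Derivation:
S_31 takes values m ≡ 1 (mod 2) with |m| ≤ 31; P(S_31=m) = C(31,(31+m)/2) · (1/4)^((31+m)/2) · (3/4)^((31-m)/2).
Distribution: P(S=-31)=617673396283947/4611686018427387904, P(S=-29)=6382625094934119/4611686018427387904, P(S=-27)=31913125474670595/4611686018427387904, P(S=-25)=102831182085049695/4611686018427387904, P(S=-23)=239939424865115955/4611686018427387904, P(S=-21)=431890964757208719/4611686018427387904, P(S=-19)=623842504649301483/4611686018427387904, P(S=-17)=742669648392025575/4611686018427387904, P(S=-15)=742669648392025575/4611686018427387904, P(S=-13)=632644515296910675/4611686018427387904, P(S=-11)=463939311217734495/4611686018427387904, P(S=-9)=295234107138558315/4611686018427387904, P(S=-7)=164018948410310175/4611686018427387904, P(S=-5)=79906667174253675/4611686018427387904, P(S=-3)=34245714503251575/4611686018427387904, P(S=-1)=12937269923450595/4611686018427387904, P(S=1)=4312423307816865/4611686018427387904, P(S=3)=1268359796416725/4611686018427387904, P(S=5)=328834021293225/4611686018427387904, P(S=7)=74997232926525/4611686018427387904, P(S=9)=14999446585305/4611686018427387904, P(S=11)=2618950991085/4611686018427387904, P(S=13)=396810756225/4611686018427387904, P(S=15)=51757924725/4611686018427387904, P(S=17)=5750880525/4611686018427387904, P(S=19)=536748849/4611686018427387904, P(S=21)=41288373/4611686018427387904, P(S=23)=2548665/4611686018427387904, P(S=25)=121365/4611686018427387904, P(S=27)=4185/4611686018427387904, P(S=29)=93/4611686018427387904, P(S=31)=1/4611686018427387904
E[|S_31|] = Σ_m |m|·P(S_31=m) = 1117219473235224019/72057594037927936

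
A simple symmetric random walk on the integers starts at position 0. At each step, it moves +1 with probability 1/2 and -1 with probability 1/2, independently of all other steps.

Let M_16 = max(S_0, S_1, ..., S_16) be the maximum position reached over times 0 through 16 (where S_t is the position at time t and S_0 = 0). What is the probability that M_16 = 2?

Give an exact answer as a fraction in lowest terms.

Let M_16 = max(S_0,...,S_16). Use the reflection principle: for j ≥ 1, #{paths with M_16 ≥ j} = #{S_16 ≥ j} + #{S_16 ≥ j+1}.
By reflection, #{M_16 ≥ 2} = #{S_16 ≥ 2} + #{S_16 ≥ 3} = 26333 + 14893 = 41226.
#{M_16 ≥ 3} = #{S_16 ≥ 3} + #{S_16 ≥ 4} = 14893 + 14893 = 29786.
#{M_16 = 2} = 41226 - 29786 = 11440.
P(M_16 = 2) = 11440/65536 = 715/4096

Answer: 715/4096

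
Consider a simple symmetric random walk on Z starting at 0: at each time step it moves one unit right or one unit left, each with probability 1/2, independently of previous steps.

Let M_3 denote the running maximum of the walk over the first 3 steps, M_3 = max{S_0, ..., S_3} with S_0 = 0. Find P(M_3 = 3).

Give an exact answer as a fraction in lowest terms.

Answer: 1/8

Derivation:
Let M_3 = max(S_0,...,S_3). Use the reflection principle: for j ≥ 1, #{paths with M_3 ≥ j} = #{S_3 ≥ j} + #{S_3 ≥ j+1}.
By reflection, #{M_3 ≥ 3} = #{S_3 ≥ 3} + #{S_3 ≥ 4} = 1 + 0 = 1.
#{M_3 ≥ 4} = #{S_3 ≥ 4} + #{S_3 ≥ 5} = 0 + 0 = 0.
#{M_3 = 3} = 1 - 0 = 1.
P(M_3 = 3) = 1/8 = 1/8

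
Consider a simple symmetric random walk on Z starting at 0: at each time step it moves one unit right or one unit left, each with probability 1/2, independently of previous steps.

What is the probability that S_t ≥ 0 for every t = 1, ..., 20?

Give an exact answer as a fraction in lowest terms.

Let f(t,s) = #length-t paths at position s with S_1..S_t all ≥ 0.
f(t,s) = f(t-1,s-1) + f(t-1,s+1) for s ≥ 0; f(t,s) = 0 for s < 0.
t=0: f(0,0)=1
t=1: f(1,1)=1
t=2: f(2,0)=1 f(2,2)=1
t=3: f(3,1)=2 f(3,3)=1
t=4: f(4,0)=2 f(4,2)=3 f(4,4)=1
t=5: f(5,1)=5 f(5,3)=4 f(5,5)=1
t=6: f(6,0)=5 f(6,2)=9 f(6,4)=5 f(6,6)=1
t=7: f(7,1)=14 f(7,3)=14 f(7,5)=6 f(7,7)=1
t=8: f(8,0)=14 f(8,2)=28 f(8,4)=20 f(8,6)=7 f(8,8)=1
t=9: f(9,1)=42 f(9,3)=48 f(9,5)=27 f(9,7)=8 f(9,9)=1
t=10: f(10,0)=42 f(10,2)=90 f(10,4)=75 f(10,6)=35 f(10,8)=9 f(10,10)=1
t=11: f(11,1)=132 f(11,3)=165 f(11,5)=110 f(11,7)=44 f(11,9)=10 f(11,11)=1
t=12: f(12,0)=132 f(12,2)=297 f(12,4)=275 f(12,6)=154 f(12,8)=54 f(12,10)=11 f(12,12)=1
t=13: f(13,1)=429 f(13,3)=572 f(13,5)=429 f(13,7)=208 f(13,9)=65 f(13,11)=12 f(13,13)=1
t=14: f(14,0)=429 f(14,2)=1001 f(14,4)=1001 f(14,6)=637 f(14,8)=273 f(14,10)=77 f(14,12)=13 f(14,14)=1
t=15: f(15,1)=1430 f(15,3)=2002 f(15,5)=1638 f(15,7)=910 f(15,9)=350 f(15,11)=90 f(15,13)=14 f(15,15)=1
t=16: f(16,0)=1430 f(16,2)=3432 f(16,4)=3640 f(16,6)=2548 f(16,8)=1260 f(16,10)=440 f(16,12)=104 f(16,14)=15 f(16,16)=1
t=17: f(17,1)=4862 f(17,3)=7072 f(17,5)=6188 f(17,7)=3808 f(17,9)=1700 f(17,11)=544 f(17,13)=119 f(17,15)=16 f(17,17)=1
t=18: f(18,0)=4862 f(18,2)=11934 f(18,4)=13260 f(18,6)=9996 f(18,8)=5508 f(18,10)=2244 f(18,12)=663 f(18,14)=135 f(18,16)=17 f(18,18)=1
t=19: f(19,1)=16796 f(19,3)=25194 f(19,5)=23256 f(19,7)=15504 f(19,9)=7752 f(19,11)=2907 f(19,13)=798 f(19,15)=152 f(19,17)=18 f(19,19)=1
t=20: f(20,0)=16796 f(20,2)=41990 f(20,4)=48450 f(20,6)=38760 f(20,8)=23256 f(20,10)=10659 f(20,12)=3705 f(20,14)=950 f(20,16)=170 f(20,18)=19 f(20,20)=1
Σ_s f(20,s) = 184756
P = 184756/1048576 = 46189/262144

Answer: 46189/262144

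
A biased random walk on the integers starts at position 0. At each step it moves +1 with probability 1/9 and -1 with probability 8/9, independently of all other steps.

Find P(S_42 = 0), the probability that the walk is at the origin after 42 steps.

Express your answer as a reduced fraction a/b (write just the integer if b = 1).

To be at 0 after 42 steps: need exactly 21 steps of +1 and 21 of -1.
Number of such sequences: C(42,21) = 538257874440
Each has probability (1/9)^21 · (8/9)^21 = 9223372036854775808/11972515182562019788602740026717047105681
P = 538257874440 · 9223372036854775808/11972515182562019788602740026717047105681 = 1654850875908928323125604515840/3990838394187339929534246675572349035227

Answer: 1654850875908928323125604515840/3990838394187339929534246675572349035227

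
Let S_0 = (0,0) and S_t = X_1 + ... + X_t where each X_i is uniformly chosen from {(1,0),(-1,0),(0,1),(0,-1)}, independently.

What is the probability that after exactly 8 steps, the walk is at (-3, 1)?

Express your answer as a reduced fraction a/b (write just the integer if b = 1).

Let h be the number of horizontal steps (so 8-h are vertical). To end at (-3,1) need (h-3)/2 right-steps and ((8-h)+1)/2 up-steps.
Sum over h with 3 ≤ h ≤ 7, h ≡ 1 (mod 2), 8-h ≡ 1 (mod 2):
h=3: C(8,3)·C(3,0)·C(5,3) = 56·1·10 = 560
h=5: C(8,5)·C(5,1)·C(3,2) = 56·5·3 = 840
h=7: C(8,7)·C(7,2)·C(1,1) = 8·21·1 = 168
Total favorable: 1568
Total paths: 4^8 = 65536
P = 1568/65536 = 49/2048

Answer: 49/2048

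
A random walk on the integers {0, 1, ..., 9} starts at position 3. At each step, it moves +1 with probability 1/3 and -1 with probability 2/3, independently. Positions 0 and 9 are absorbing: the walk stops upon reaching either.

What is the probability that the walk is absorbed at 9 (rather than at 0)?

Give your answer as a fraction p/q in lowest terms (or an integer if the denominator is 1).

Answer: 1/73

Derivation:
Biased walk: p = 1/3, q = 2/3, r = q/p = 2
Gambler's ruin: P(hit 9 before 0 | start at 3) = (1 - r^a)/(1 - r^N)
r^3 = 8; r^9 = 512
P = (1 - 8) / (1 - 512) = -7 / -511 = 1/73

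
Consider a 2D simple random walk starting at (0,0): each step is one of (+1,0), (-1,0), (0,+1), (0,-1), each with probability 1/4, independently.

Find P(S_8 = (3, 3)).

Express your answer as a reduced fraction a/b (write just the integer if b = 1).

Let h be the number of horizontal steps (so 8-h are vertical). To end at (3,3) need (h+3)/2 right-steps and ((8-h)+3)/2 up-steps.
Sum over h with 3 ≤ h ≤ 5, h ≡ 1 (mod 2), 8-h ≡ 1 (mod 2):
h=3: C(8,3)·C(3,3)·C(5,4) = 56·1·5 = 280
h=5: C(8,5)·C(5,4)·C(3,3) = 56·5·1 = 280
Total favorable: 560
Total paths: 4^8 = 65536
P = 560/65536 = 35/4096

Answer: 35/4096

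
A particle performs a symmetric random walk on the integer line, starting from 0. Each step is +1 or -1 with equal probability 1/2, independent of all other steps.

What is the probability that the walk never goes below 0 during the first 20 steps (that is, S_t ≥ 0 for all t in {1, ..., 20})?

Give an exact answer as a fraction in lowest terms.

Answer: 46189/262144

Derivation:
Let f(t,s) = #length-t paths at position s with S_1..S_t all ≥ 0.
f(t,s) = f(t-1,s-1) + f(t-1,s+1) for s ≥ 0; f(t,s) = 0 for s < 0.
t=0: f(0,0)=1
t=1: f(1,1)=1
t=2: f(2,0)=1 f(2,2)=1
t=3: f(3,1)=2 f(3,3)=1
t=4: f(4,0)=2 f(4,2)=3 f(4,4)=1
t=5: f(5,1)=5 f(5,3)=4 f(5,5)=1
t=6: f(6,0)=5 f(6,2)=9 f(6,4)=5 f(6,6)=1
t=7: f(7,1)=14 f(7,3)=14 f(7,5)=6 f(7,7)=1
t=8: f(8,0)=14 f(8,2)=28 f(8,4)=20 f(8,6)=7 f(8,8)=1
t=9: f(9,1)=42 f(9,3)=48 f(9,5)=27 f(9,7)=8 f(9,9)=1
t=10: f(10,0)=42 f(10,2)=90 f(10,4)=75 f(10,6)=35 f(10,8)=9 f(10,10)=1
t=11: f(11,1)=132 f(11,3)=165 f(11,5)=110 f(11,7)=44 f(11,9)=10 f(11,11)=1
t=12: f(12,0)=132 f(12,2)=297 f(12,4)=275 f(12,6)=154 f(12,8)=54 f(12,10)=11 f(12,12)=1
t=13: f(13,1)=429 f(13,3)=572 f(13,5)=429 f(13,7)=208 f(13,9)=65 f(13,11)=12 f(13,13)=1
t=14: f(14,0)=429 f(14,2)=1001 f(14,4)=1001 f(14,6)=637 f(14,8)=273 f(14,10)=77 f(14,12)=13 f(14,14)=1
t=15: f(15,1)=1430 f(15,3)=2002 f(15,5)=1638 f(15,7)=910 f(15,9)=350 f(15,11)=90 f(15,13)=14 f(15,15)=1
t=16: f(16,0)=1430 f(16,2)=3432 f(16,4)=3640 f(16,6)=2548 f(16,8)=1260 f(16,10)=440 f(16,12)=104 f(16,14)=15 f(16,16)=1
t=17: f(17,1)=4862 f(17,3)=7072 f(17,5)=6188 f(17,7)=3808 f(17,9)=1700 f(17,11)=544 f(17,13)=119 f(17,15)=16 f(17,17)=1
t=18: f(18,0)=4862 f(18,2)=11934 f(18,4)=13260 f(18,6)=9996 f(18,8)=5508 f(18,10)=2244 f(18,12)=663 f(18,14)=135 f(18,16)=17 f(18,18)=1
t=19: f(19,1)=16796 f(19,3)=25194 f(19,5)=23256 f(19,7)=15504 f(19,9)=7752 f(19,11)=2907 f(19,13)=798 f(19,15)=152 f(19,17)=18 f(19,19)=1
t=20: f(20,0)=16796 f(20,2)=41990 f(20,4)=48450 f(20,6)=38760 f(20,8)=23256 f(20,10)=10659 f(20,12)=3705 f(20,14)=950 f(20,16)=170 f(20,18)=19 f(20,20)=1
Σ_s f(20,s) = 184756
P = 184756/1048576 = 46189/262144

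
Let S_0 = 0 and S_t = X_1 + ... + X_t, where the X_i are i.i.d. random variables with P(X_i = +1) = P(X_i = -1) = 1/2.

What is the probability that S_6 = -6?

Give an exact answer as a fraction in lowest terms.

To reach position -6 after 6 steps: need 0 steps of +1 and 6 of -1.
Favorable paths: C(6,0) = 1
Total paths: 2^6 = 64
P = 1/64 = 1/64

Answer: 1/64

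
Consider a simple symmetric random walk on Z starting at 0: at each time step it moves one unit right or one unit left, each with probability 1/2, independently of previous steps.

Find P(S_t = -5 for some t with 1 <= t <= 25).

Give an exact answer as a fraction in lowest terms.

Count via complement. Let g(t,s) = #length-t paths at position s with S_1..S_t all ≠ -5.
g(t,s) = g(t-1,s-1) + g(t-1,s+1) for s ≠ -5; g(t,-5) = 0.
t=0: g(0,0)=1
t=1: g(1,-1)=1 g(1,1)=1
t=2: g(2,-2)=1 g(2,0)=2 g(2,2)=1
t=3: g(3,-3)=1 g(3,-1)=3 g(3,1)=3 g(3,3)=1
t=4: g(4,-4)=1 g(4,-2)=4 g(4,0)=6 g(4,2)=4 g(4,4)=1
t=5: g(5,-3)=5 g(5,-1)=10 g(5,1)=10 g(5,3)=5 g(5,5)=1
t=6: g(6,-4)=5 g(6,-2)=15 g(6,0)=20 g(6,2)=15 g(6,4)=6 g(6,6)=1
t=7: g(7,-3)=20 g(7,-1)=35 g(7,1)=35 g(7,3)=21 g(7,5)=7 g(7,7)=1
t=8: g(8,-4)=20 g(8,-2)=55 g(8,0)=70 g(8,2)=56 g(8,4)=28 g(8,6)=8 g(8,8)=1
t=9: g(9,-3)=75 g(9,-1)=125 g(9,1)=126 g(9,3)=84 g(9,5)=36 g(9,7)=9 g(9,9)=1
t=10: g(10,-4)=75 g(10,-2)=200 g(10,0)=251 g(10,2)=210 g(10,4)=120 g(10,6)=45 g(10,8)=10 g(10,10)=1
t=11: g(11,-3)=275 g(11,-1)=451 g(11,1)=461 g(11,3)=330 g(11,5)=165 g(11,7)=55 g(11,9)=11 g(11,11)=1
t=12: g(12,-4)=275 g(12,-2)=726 g(12,0)=912 g(12,2)=791 g(12,4)=495 g(12,6)=220 g(12,8)=66 g(12,10)=12 g(12,12)=1
t=13: g(13,-3)=1001 g(13,-1)=1638 g(13,1)=1703 g(13,3)=1286 g(13,5)=715 g(13,7)=286 g(13,9)=78 g(13,11)=13 g(13,13)=1
t=14: g(14,-4)=1001 g(14,-2)=2639 g(14,0)=3341 g(14,2)=2989 g(14,4)=2001 g(14,6)=1001 g(14,8)=364 g(14,10)=91 g(14,12)=14 g(14,14)=1
t=15: g(15,-3)=3640 g(15,-1)=5980 g(15,1)=6330 g(15,3)=4990 g(15,5)=3002 g(15,7)=1365 g(15,9)=455 g(15,11)=105 g(15,13)=15 g(15,15)=1
t=16: g(16,-4)=3640 g(16,-2)=9620 g(16,0)=12310 g(16,2)=11320 g(16,4)=7992 g(16,6)=4367 g(16,8)=1820 g(16,10)=560 g(16,12)=120 g(16,14)=16 g(16,16)=1
t=17: g(17,-3)=13260 g(17,-1)=21930 g(17,1)=23630 g(17,3)=19312 g(17,5)=12359 g(17,7)=6187 g(17,9)=2380 g(17,11)=680 g(17,13)=136 g(17,15)=17 g(17,17)=1
t=18: g(18,-4)=13260 g(18,-2)=35190 g(18,0)=45560 g(18,2)=42942 g(18,4)=31671 g(18,6)=18546 g(18,8)=8567 g(18,10)=3060 g(18,12)=816 g(18,14)=153 g(18,16)=18 g(18,18)=1
t=19: g(19,-3)=48450 g(19,-1)=80750 g(19,1)=88502 g(19,3)=74613 g(19,5)=50217 g(19,7)=27113 g(19,9)=11627 g(19,11)=3876 g(19,13)=969 g(19,15)=171 g(19,17)=19 g(19,19)=1
t=20: g(20,-4)=48450 g(20,-2)=129200 g(20,0)=169252 g(20,2)=163115 g(20,4)=124830 g(20,6)=77330 g(20,8)=38740 g(20,10)=15503 g(20,12)=4845 g(20,14)=1140 g(20,16)=190 g(20,18)=20 g(20,20)=1
t=21: g(21,-3)=177650 g(21,-1)=298452 g(21,1)=332367 g(21,3)=287945 g(21,5)=202160 g(21,7)=116070 g(21,9)=54243 g(21,11)=20348 g(21,13)=5985 g(21,15)=1330 g(21,17)=210 g(21,19)=21 g(21,21)=1
t=22: g(22,-4)=177650 g(22,-2)=476102 g(22,0)=630819 g(22,2)=620312 g(22,4)=490105 g(22,6)=318230 g(22,8)=170313 g(22,10)=74591 g(22,12)=26333 g(22,14)=7315 g(22,16)=1540 g(22,18)=231 g(22,20)=22 g(22,22)=1
t=23: g(23,-3)=653752 g(23,-1)=1106921 g(23,1)=1251131 g(23,3)=1110417 g(23,5)=808335 g(23,7)=488543 g(23,9)=244904 g(23,11)=100924 g(23,13)=33648 g(23,15)=8855 g(23,17)=1771 g(23,19)=253 g(23,21)=23 g(23,23)=1
t=24: g(24,-4)=653752 g(24,-2)=1760673 g(24,0)=2358052 g(24,2)=2361548 g(24,4)=1918752 g(24,6)=1296878 g(24,8)=733447 g(24,10)=345828 g(24,12)=134572 g(24,14)=42503 g(24,16)=10626 g(24,18)=2024 g(24,20)=276 g(24,22)=24 g(24,24)=1
t=25: g(25,-3)=2414425 g(25,-1)=4118725 g(25,1)=4719600 g(25,3)=4280300 g(25,5)=3215630 g(25,7)=2030325 g(25,9)=1079275 g(25,11)=480400 g(25,13)=177075 g(25,15)=53129 g(25,17)=12650 g(25,19)=2300 g(25,21)=300 g(25,23)=25 g(25,25)=1
Paths never hitting -5: Σ_s g(25,s) = 22584160
Paths hitting -5: 2^25 - 22584160 = 10970272
P = 10970272/33554432 = 342821/1048576

Answer: 342821/1048576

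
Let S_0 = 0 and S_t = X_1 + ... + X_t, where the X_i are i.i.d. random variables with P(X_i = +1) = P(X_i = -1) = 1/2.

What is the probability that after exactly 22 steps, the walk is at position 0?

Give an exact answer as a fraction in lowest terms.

Answer: 88179/524288

Derivation:
To return to 0 after 22 steps: need exactly 11 steps of +1 and 11 of -1.
Favorable paths: C(22,11) = 705432
Total paths: 2^22 = 4194304
P = 705432/4194304 = 88179/524288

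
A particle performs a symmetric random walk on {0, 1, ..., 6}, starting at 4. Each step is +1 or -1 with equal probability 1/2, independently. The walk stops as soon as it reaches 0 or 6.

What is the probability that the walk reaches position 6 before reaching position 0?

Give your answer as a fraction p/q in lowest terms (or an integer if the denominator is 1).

Symmetric walk (p = 1/2): the harmonic-function argument gives P(hit 6 before 0 | start at 4) = a/N.
P = 4/6 = 2/3

Answer: 2/3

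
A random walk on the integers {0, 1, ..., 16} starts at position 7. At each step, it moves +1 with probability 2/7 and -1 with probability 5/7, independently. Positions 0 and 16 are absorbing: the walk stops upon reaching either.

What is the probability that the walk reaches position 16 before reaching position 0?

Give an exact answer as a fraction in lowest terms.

Biased walk: p = 2/7, q = 5/7, r = q/p = 5/2
Gambler's ruin: P(hit 16 before 0 | start at 7) = (1 - r^a)/(1 - r^N)
r^7 = 78125/128; r^16 = 152587890625/65536
P = (1 - 78125/128) / (1 - 152587890625/65536) = -77997/128 / -152587825089/65536 = 13311488/50862608363

Answer: 13311488/50862608363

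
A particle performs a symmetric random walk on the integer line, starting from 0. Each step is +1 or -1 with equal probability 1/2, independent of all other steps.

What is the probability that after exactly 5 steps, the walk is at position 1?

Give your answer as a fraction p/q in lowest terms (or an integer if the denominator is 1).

To reach position 1 after 5 steps: need 3 steps of +1 and 2 of -1.
Favorable paths: C(5,3) = 10
Total paths: 2^5 = 32
P = 10/32 = 5/16

Answer: 5/16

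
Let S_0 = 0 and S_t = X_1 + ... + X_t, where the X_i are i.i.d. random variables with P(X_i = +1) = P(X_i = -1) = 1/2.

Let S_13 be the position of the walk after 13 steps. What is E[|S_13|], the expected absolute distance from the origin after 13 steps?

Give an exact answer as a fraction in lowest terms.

Answer: 3003/1024

Derivation:
S_13 takes values m ≡ 1 (mod 2) with |m| ≤ 13; P(S_13=m) = C(13,(13+m)/2)/2^13.
Total paths: 2^13 = 8192
Distribution: P(S=-13)=1/8192, P(S=-11)=13/8192, P(S=-9)=78/8192, P(S=-7)=286/8192, P(S=-5)=715/8192, P(S=-3)=1287/8192, P(S=-1)=1716/8192, P(S=1)=1716/8192, P(S=3)=1287/8192, P(S=5)=715/8192, P(S=7)=286/8192, P(S=9)=78/8192, P(S=11)=13/8192, P(S=13)=1/8192
E[|S_13|] = Σ_m |m|·P(S_13=m) = 24024/8192 = 3003/1024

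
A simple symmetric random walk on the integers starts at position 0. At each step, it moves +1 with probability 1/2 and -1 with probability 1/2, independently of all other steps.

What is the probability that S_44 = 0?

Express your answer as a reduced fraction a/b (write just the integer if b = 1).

Answer: 263012370465/2199023255552

Derivation:
To return to 0 after 44 steps: need exactly 22 steps of +1 and 22 of -1.
Favorable paths: C(44,22) = 2104098963720
Total paths: 2^44 = 17592186044416
P = 2104098963720/17592186044416 = 263012370465/2199023255552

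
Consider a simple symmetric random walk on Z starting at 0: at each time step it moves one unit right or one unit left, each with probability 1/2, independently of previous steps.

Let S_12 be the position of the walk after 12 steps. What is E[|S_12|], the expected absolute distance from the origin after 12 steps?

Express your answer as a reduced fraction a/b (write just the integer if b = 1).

Answer: 693/256

Derivation:
S_12 takes values m ≡ 0 (mod 2) with |m| ≤ 12; P(S_12=m) = C(12,(12+m)/2)/2^12.
Total paths: 2^12 = 4096
Distribution: P(S=-12)=1/4096, P(S=-10)=12/4096, P(S=-8)=66/4096, P(S=-6)=220/4096, P(S=-4)=495/4096, P(S=-2)=792/4096, P(S=0)=924/4096, P(S=2)=792/4096, P(S=4)=495/4096, P(S=6)=220/4096, P(S=8)=66/4096, P(S=10)=12/4096, P(S=12)=1/4096
E[|S_12|] = Σ_m |m|·P(S_12=m) = 11088/4096 = 693/256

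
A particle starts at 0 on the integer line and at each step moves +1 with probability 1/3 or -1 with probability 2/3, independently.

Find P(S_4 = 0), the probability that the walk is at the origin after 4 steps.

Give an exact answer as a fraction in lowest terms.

Answer: 8/27

Derivation:
To be at 0 after 4 steps: need exactly 2 steps of +1 and 2 of -1.
Number of such sequences: C(4,2) = 6
Each has probability (1/3)^2 · (2/3)^2 = 4/81
P = 6 · 4/81 = 8/27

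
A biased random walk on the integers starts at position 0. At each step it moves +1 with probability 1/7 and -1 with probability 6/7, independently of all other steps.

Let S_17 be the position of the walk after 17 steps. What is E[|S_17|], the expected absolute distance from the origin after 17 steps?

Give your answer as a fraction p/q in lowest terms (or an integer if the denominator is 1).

Answer: 403559990456765/33232930569601

Derivation:
S_17 takes values m ≡ 1 (mod 2) with |m| ≤ 17; P(S_17=m) = C(17,(17+m)/2) · (1/7)^((17+m)/2) · (6/7)^((17-m)/2).
Distribution: P(S=-17)=16926659444736/232630513987207, P(S=-15)=47958868426752/232630513987207, P(S=-13)=63945157902336/232630513987207, P(S=-11)=53287631585280/232630513987207, P(S=-9)=4440635965440/33232930569601, P(S=-7)=1924275585024/33232930569601, P(S=-5)=641425195008/33232930569601, P(S=-3)=1175946190848/232630513987207, P(S=-1)=244988789760/232630513987207, P(S=1)=40831464960/232630513987207, P(S=3)=5444195328/232630513987207, P(S=5)=82487808/33232930569601, P(S=7)=6873984/33232930569601, P(S=9)=440640/33232930569601, P(S=11)=146880/232630513987207, P(S=13)=4896/232630513987207, P(S=15)=102/232630513987207, P(S=17)=1/232630513987207
E[|S_17|] = Σ_m |m|·P(S_17=m) = 403559990456765/33232930569601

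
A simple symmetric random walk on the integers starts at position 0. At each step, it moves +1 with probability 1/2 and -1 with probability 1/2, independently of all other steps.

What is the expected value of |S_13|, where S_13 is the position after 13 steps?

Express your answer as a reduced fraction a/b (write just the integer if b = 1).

Answer: 3003/1024

Derivation:
S_13 takes values m ≡ 1 (mod 2) with |m| ≤ 13; P(S_13=m) = C(13,(13+m)/2)/2^13.
Total paths: 2^13 = 8192
Distribution: P(S=-13)=1/8192, P(S=-11)=13/8192, P(S=-9)=78/8192, P(S=-7)=286/8192, P(S=-5)=715/8192, P(S=-3)=1287/8192, P(S=-1)=1716/8192, P(S=1)=1716/8192, P(S=3)=1287/8192, P(S=5)=715/8192, P(S=7)=286/8192, P(S=9)=78/8192, P(S=11)=13/8192, P(S=13)=1/8192
E[|S_13|] = Σ_m |m|·P(S_13=m) = 24024/8192 = 3003/1024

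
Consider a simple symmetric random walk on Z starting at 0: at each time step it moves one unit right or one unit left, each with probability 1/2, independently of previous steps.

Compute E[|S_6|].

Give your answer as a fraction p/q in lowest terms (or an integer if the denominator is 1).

Answer: 15/8

Derivation:
S_6 takes values m ≡ 0 (mod 2) with |m| ≤ 6; P(S_6=m) = C(6,(6+m)/2)/2^6.
Total paths: 2^6 = 64
Distribution: P(S=-6)=1/64, P(S=-4)=6/64, P(S=-2)=15/64, P(S=0)=20/64, P(S=2)=15/64, P(S=4)=6/64, P(S=6)=1/64
E[|S_6|] = Σ_m |m|·P(S_6=m) = 120/64 = 15/8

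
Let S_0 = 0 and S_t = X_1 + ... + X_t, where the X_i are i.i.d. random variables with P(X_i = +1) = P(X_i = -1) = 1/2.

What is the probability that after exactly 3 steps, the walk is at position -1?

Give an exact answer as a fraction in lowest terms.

To reach position -1 after 3 steps: need 1 step of +1 and 2 of -1.
Favorable paths: C(3,1) = 3
Total paths: 2^3 = 8
P = 3/8 = 3/8

Answer: 3/8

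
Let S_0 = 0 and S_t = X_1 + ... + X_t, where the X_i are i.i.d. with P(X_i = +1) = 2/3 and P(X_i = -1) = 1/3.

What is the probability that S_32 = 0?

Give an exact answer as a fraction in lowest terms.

Answer: 4376933826560/205891132094649

Derivation:
To be at 0 after 32 steps: need exactly 16 steps of +1 and 16 of -1.
Number of such sequences: C(32,16) = 601080390
Each has probability (2/3)^16 · (1/3)^16 = 65536/1853020188851841
P = 601080390 · 65536/1853020188851841 = 4376933826560/205891132094649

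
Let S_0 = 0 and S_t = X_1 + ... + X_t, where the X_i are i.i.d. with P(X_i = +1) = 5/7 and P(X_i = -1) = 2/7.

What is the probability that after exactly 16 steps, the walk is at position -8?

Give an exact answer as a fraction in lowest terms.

To reach position -8 after 16 steps: need 4 steps of +1 and 12 steps of -1.
Number of such sequences: C(16,4) = 1820
Each has probability (5/7)^4 · (2/7)^12 = 2560000/33232930569601
P = 1820 · 2560000/33232930569601 = 665600000/4747561509943

Answer: 665600000/4747561509943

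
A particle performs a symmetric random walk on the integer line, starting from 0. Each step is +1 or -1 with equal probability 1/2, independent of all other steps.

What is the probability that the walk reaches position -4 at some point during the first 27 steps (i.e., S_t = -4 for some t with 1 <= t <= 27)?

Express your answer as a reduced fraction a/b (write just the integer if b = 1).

Answer: 1854169/4194304

Derivation:
Count via complement. Let g(t,s) = #length-t paths at position s with S_1..S_t all ≠ -4.
g(t,s) = g(t-1,s-1) + g(t-1,s+1) for s ≠ -4; g(t,-4) = 0.
t=0: g(0,0)=1
t=1: g(1,-1)=1 g(1,1)=1
t=2: g(2,-2)=1 g(2,0)=2 g(2,2)=1
t=3: g(3,-3)=1 g(3,-1)=3 g(3,1)=3 g(3,3)=1
t=4: g(4,-2)=4 g(4,0)=6 g(4,2)=4 g(4,4)=1
t=5: g(5,-3)=4 g(5,-1)=10 g(5,1)=10 g(5,3)=5 g(5,5)=1
t=6: g(6,-2)=14 g(6,0)=20 g(6,2)=15 g(6,4)=6 g(6,6)=1
t=7: g(7,-3)=14 g(7,-1)=34 g(7,1)=35 g(7,3)=21 g(7,5)=7 g(7,7)=1
t=8: g(8,-2)=48 g(8,0)=69 g(8,2)=56 g(8,4)=28 g(8,6)=8 g(8,8)=1
t=9: g(9,-3)=48 g(9,-1)=117 g(9,1)=125 g(9,3)=84 g(9,5)=36 g(9,7)=9 g(9,9)=1
t=10: g(10,-2)=165 g(10,0)=242 g(10,2)=209 g(10,4)=120 g(10,6)=45 g(10,8)=10 g(10,10)=1
t=11: g(11,-3)=165 g(11,-1)=407 g(11,1)=451 g(11,3)=329 g(11,5)=165 g(11,7)=55 g(11,9)=11 g(11,11)=1
t=12: g(12,-2)=572 g(12,0)=858 g(12,2)=780 g(12,4)=494 g(12,6)=220 g(12,8)=66 g(12,10)=12 g(12,12)=1
t=13: g(13,-3)=572 g(13,-1)=1430 g(13,1)=1638 g(13,3)=1274 g(13,5)=714 g(13,7)=286 g(13,9)=78 g(13,11)=13 g(13,13)=1
t=14: g(14,-2)=2002 g(14,0)=3068 g(14,2)=2912 g(14,4)=1988 g(14,6)=1000 g(14,8)=364 g(14,10)=91 g(14,12)=14 g(14,14)=1
t=15: g(15,-3)=2002 g(15,-1)=5070 g(15,1)=5980 g(15,3)=4900 g(15,5)=2988 g(15,7)=1364 g(15,9)=455 g(15,11)=105 g(15,13)=15 g(15,15)=1
t=16: g(16,-2)=7072 g(16,0)=11050 g(16,2)=10880 g(16,4)=7888 g(16,6)=4352 g(16,8)=1819 g(16,10)=560 g(16,12)=120 g(16,14)=16 g(16,16)=1
t=17: g(17,-3)=7072 g(17,-1)=18122 g(17,1)=21930 g(17,3)=18768 g(17,5)=12240 g(17,7)=6171 g(17,9)=2379 g(17,11)=680 g(17,13)=136 g(17,15)=17 g(17,17)=1
t=18: g(18,-2)=25194 g(18,0)=40052 g(18,2)=40698 g(18,4)=31008 g(18,6)=18411 g(18,8)=8550 g(18,10)=3059 g(18,12)=816 g(18,14)=153 g(18,16)=18 g(18,18)=1
t=19: g(19,-3)=25194 g(19,-1)=65246 g(19,1)=80750 g(19,3)=71706 g(19,5)=49419 g(19,7)=26961 g(19,9)=11609 g(19,11)=3875 g(19,13)=969 g(19,15)=171 g(19,17)=19 g(19,19)=1
t=20: g(20,-2)=90440 g(20,0)=145996 g(20,2)=152456 g(20,4)=121125 g(20,6)=76380 g(20,8)=38570 g(20,10)=15484 g(20,12)=4844 g(20,14)=1140 g(20,16)=190 g(20,18)=20 g(20,20)=1
t=21: g(21,-3)=90440 g(21,-1)=236436 g(21,1)=298452 g(21,3)=273581 g(21,5)=197505 g(21,7)=114950 g(21,9)=54054 g(21,11)=20328 g(21,13)=5984 g(21,15)=1330 g(21,17)=210 g(21,19)=21 g(21,21)=1
t=22: g(22,-2)=326876 g(22,0)=534888 g(22,2)=572033 g(22,4)=471086 g(22,6)=312455 g(22,8)=169004 g(22,10)=74382 g(22,12)=26312 g(22,14)=7314 g(22,16)=1540 g(22,18)=231 g(22,20)=22 g(22,22)=1
t=23: g(23,-3)=326876 g(23,-1)=861764 g(23,1)=1106921 g(23,3)=1043119 g(23,5)=783541 g(23,7)=481459 g(23,9)=243386 g(23,11)=100694 g(23,13)=33626 g(23,15)=8854 g(23,17)=1771 g(23,19)=253 g(23,21)=23 g(23,23)=1
t=24: g(24,-2)=1188640 g(24,0)=1968685 g(24,2)=2150040 g(24,4)=1826660 g(24,6)=1265000 g(24,8)=724845 g(24,10)=344080 g(24,12)=134320 g(24,14)=42480 g(24,16)=10625 g(24,18)=2024 g(24,20)=276 g(24,22)=24 g(24,24)=1
t=25: g(25,-3)=1188640 g(25,-1)=3157325 g(25,1)=4118725 g(25,3)=3976700 g(25,5)=3091660 g(25,7)=1989845 g(25,9)=1068925 g(25,11)=478400 g(25,13)=176800 g(25,15)=53105 g(25,17)=12649 g(25,19)=2300 g(25,21)=300 g(25,23)=25 g(25,25)=1
t=26: g(26,-2)=4345965 g(26,0)=7276050 g(26,2)=8095425 g(26,4)=7068360 g(26,6)=5081505 g(26,8)=3058770 g(26,10)=1547325 g(26,12)=655200 g(26,14)=229905 g(26,16)=65754 g(26,18)=14949 g(26,20)=2600 g(26,22)=325 g(26,24)=26 g(26,26)=1
t=27: g(27,-3)=4345965 g(27,-1)=11622015 g(27,1)=15371475 g(27,3)=15163785 g(27,5)=12149865 g(27,7)=8140275 g(27,9)=4606095 g(27,11)=2202525 g(27,13)=885105 g(27,15)=295659 g(27,17)=80703 g(27,19)=17549 g(27,21)=2925 g(27,23)=351 g(27,25)=27 g(27,27)=1
Paths never hitting -4: Σ_s g(27,s) = 74884320
Paths hitting -4: 2^27 - 74884320 = 59333408
P = 59333408/134217728 = 1854169/4194304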